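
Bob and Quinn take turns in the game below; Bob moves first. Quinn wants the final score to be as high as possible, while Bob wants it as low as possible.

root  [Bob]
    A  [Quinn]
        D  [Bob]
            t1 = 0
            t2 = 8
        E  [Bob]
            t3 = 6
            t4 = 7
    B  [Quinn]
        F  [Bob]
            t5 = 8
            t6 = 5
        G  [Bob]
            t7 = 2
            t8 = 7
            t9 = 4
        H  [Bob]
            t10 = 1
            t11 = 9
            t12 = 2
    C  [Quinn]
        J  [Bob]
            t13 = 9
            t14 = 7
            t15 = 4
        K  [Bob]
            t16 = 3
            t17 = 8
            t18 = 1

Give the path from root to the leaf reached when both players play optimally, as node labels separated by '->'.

D (Bob): min(0, 8) = 0
E (Bob): min(6, 7) = 6
A (Quinn): max(0, 6) = 6
F (Bob): min(8, 5) = 5
G (Bob): min(2, 7, 4) = 2
H (Bob): min(1, 9, 2) = 1
B (Quinn): max(5, 2, 1) = 5
J (Bob): min(9, 7, 4) = 4
K (Bob): min(3, 8, 1) = 1
C (Quinn): max(4, 1) = 4
root (Bob): min(6, 5, 4) = 4
At root, Bob picks C (lowest: 4).
At C, Quinn picks J (highest: 4).
At J, Bob picks t15 (lowest: 4).
Terminal value 4.

root -> C -> J -> t15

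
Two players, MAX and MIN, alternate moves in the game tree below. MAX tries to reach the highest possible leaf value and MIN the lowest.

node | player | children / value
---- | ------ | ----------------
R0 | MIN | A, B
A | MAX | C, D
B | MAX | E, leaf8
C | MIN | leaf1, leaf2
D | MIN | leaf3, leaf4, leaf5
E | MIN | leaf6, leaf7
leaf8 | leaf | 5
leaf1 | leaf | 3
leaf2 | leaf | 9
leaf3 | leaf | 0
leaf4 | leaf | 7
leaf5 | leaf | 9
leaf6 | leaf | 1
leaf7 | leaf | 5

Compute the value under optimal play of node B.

E (MIN): min(1, 5) = 1
B (MAX): max(1, 5) = 5

5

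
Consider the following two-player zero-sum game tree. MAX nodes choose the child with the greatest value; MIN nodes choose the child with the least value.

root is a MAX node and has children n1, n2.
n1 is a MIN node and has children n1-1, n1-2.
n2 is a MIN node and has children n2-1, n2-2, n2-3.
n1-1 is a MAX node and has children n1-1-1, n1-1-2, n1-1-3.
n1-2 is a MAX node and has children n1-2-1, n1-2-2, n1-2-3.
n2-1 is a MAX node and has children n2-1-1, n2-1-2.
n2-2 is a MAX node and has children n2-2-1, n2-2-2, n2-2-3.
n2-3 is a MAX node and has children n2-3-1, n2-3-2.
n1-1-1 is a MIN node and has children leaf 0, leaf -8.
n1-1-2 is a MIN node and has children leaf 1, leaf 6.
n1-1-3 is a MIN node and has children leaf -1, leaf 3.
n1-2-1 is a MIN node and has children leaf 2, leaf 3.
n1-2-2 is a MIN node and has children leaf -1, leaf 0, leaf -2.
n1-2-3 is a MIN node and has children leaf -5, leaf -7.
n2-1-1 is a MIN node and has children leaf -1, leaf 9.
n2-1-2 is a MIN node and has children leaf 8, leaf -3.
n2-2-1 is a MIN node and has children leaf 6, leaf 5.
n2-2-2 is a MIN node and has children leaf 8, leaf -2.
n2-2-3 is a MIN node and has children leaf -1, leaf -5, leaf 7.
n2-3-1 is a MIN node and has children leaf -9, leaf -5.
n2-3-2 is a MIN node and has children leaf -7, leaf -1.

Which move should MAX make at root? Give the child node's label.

n1

n1-1-1 (MIN): min(0, -8) = -8
n1-1-2 (MIN): min(1, 6) = 1
n1-1-3 (MIN): min(-1, 3) = -1
n1-1 (MAX): max(-8, 1, -1) = 1
n1-2-1 (MIN): min(2, 3) = 2
n1-2-2 (MIN): min(-1, 0, -2) = -2
n1-2-3 (MIN): min(-5, -7) = -7
n1-2 (MAX): max(2, -2, -7) = 2
n1 (MIN): min(1, 2) = 1
n2-1-1 (MIN): min(-1, 9) = -1
n2-1-2 (MIN): min(8, -3) = -3
n2-1 (MAX): max(-1, -3) = -1
n2-2-1 (MIN): min(6, 5) = 5
n2-2-2 (MIN): min(8, -2) = -2
n2-2-3 (MIN): min(-1, -5, 7) = -5
n2-2 (MAX): max(5, -2, -5) = 5
n2-3-1 (MIN): min(-9, -5) = -9
n2-3-2 (MIN): min(-7, -1) = -7
n2-3 (MAX): max(-9, -7) = -7
n2 (MIN): min(-1, 5, -7) = -7
root (MAX): max(1, -7) = 1
MAX at root wants the highest of {n1=1, n2=-7}, so chooses n1.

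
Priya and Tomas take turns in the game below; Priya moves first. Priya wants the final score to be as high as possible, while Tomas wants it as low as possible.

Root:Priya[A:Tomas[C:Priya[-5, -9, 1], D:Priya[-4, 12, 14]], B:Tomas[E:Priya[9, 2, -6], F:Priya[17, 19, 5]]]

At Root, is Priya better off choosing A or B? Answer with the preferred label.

B

C (Priya): max(-5, -9, 1) = 1
D (Priya): max(-4, 12, 14) = 14
A (Tomas): min(1, 14) = 1
E (Priya): max(9, 2, -6) = 9
F (Priya): max(17, 19, 5) = 19
B (Tomas): min(9, 19) = 9
Priya prefers the higher value; A=1, B=9. B is better since 9 > 1.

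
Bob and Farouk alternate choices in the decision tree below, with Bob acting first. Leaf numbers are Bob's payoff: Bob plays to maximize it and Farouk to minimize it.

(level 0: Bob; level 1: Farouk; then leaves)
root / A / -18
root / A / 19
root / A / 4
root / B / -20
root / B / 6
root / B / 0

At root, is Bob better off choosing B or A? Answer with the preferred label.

B (Farouk): min(-20, 6, 0) = -20
A (Farouk): min(-18, 19, 4) = -18
Bob prefers the higher value; B=-20, A=-18. A is better since -18 > -20.

A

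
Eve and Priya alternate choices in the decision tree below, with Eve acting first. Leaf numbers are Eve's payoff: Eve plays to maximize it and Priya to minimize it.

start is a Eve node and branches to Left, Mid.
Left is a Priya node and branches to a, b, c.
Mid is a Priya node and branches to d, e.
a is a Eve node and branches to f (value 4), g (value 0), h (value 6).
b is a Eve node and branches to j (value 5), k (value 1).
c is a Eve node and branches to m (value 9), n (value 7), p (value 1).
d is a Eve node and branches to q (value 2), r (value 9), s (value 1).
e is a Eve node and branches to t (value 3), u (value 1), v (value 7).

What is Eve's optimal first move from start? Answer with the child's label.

Mid

a (Eve): max(4, 0, 6) = 6
b (Eve): max(5, 1) = 5
c (Eve): max(9, 7, 1) = 9
Left (Priya): min(6, 5, 9) = 5
d (Eve): max(2, 9, 1) = 9
e (Eve): max(3, 1, 7) = 7
Mid (Priya): min(9, 7) = 7
start (Eve): max(5, 7) = 7
Eve at start wants the highest of {Left=5, Mid=7}, so chooses Mid.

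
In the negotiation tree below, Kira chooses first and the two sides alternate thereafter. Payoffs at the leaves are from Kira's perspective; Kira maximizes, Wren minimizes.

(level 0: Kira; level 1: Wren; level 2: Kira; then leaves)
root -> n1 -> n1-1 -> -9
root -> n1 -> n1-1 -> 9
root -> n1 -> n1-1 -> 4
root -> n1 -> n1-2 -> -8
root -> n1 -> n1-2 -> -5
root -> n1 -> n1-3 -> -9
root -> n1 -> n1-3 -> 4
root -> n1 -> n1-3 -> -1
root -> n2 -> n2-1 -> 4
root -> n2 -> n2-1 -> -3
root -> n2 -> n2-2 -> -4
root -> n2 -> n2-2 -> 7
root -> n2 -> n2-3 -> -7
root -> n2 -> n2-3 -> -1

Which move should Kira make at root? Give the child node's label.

n1-1 (Kira): max(-9, 9, 4) = 9
n1-2 (Kira): max(-8, -5) = -5
n1-3 (Kira): max(-9, 4, -1) = 4
n1 (Wren): min(9, -5, 4) = -5
n2-1 (Kira): max(4, -3) = 4
n2-2 (Kira): max(-4, 7) = 7
n2-3 (Kira): max(-7, -1) = -1
n2 (Wren): min(4, 7, -1) = -1
root (Kira): max(-5, -1) = -1
Kira at root wants the highest of {n1=-5, n2=-1}, so chooses n2.

n2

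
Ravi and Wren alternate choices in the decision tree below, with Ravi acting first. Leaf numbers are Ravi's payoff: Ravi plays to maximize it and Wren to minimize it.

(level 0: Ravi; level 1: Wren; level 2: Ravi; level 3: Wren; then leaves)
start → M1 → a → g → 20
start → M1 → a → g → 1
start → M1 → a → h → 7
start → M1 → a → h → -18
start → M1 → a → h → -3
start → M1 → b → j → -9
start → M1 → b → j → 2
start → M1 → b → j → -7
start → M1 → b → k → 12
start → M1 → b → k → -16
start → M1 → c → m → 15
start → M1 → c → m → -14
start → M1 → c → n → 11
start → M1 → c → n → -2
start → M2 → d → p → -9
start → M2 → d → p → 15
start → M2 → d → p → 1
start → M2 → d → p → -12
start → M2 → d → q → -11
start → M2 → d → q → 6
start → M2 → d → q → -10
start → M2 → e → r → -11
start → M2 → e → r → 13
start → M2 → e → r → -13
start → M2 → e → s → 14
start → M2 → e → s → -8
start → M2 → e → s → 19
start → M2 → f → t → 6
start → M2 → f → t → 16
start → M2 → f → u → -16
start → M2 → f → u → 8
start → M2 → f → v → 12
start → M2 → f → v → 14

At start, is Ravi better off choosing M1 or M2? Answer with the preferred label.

g (Wren): min(20, 1) = 1
h (Wren): min(7, -18, -3) = -18
a (Ravi): max(1, -18) = 1
j (Wren): min(-9, 2, -7) = -9
k (Wren): min(12, -16) = -16
b (Ravi): max(-9, -16) = -9
m (Wren): min(15, -14) = -14
n (Wren): min(11, -2) = -2
c (Ravi): max(-14, -2) = -2
M1 (Wren): min(1, -9, -2) = -9
p (Wren): min(-9, 15, 1, -12) = -12
q (Wren): min(-11, 6, -10) = -11
d (Ravi): max(-12, -11) = -11
r (Wren): min(-11, 13, -13) = -13
s (Wren): min(14, -8, 19) = -8
e (Ravi): max(-13, -8) = -8
t (Wren): min(6, 16) = 6
u (Wren): min(-16, 8) = -16
v (Wren): min(12, 14) = 12
f (Ravi): max(6, -16, 12) = 12
M2 (Wren): min(-11, -8, 12) = -11
Ravi prefers the higher value; M1=-9, M2=-11. M1 is better since -9 > -11.

M1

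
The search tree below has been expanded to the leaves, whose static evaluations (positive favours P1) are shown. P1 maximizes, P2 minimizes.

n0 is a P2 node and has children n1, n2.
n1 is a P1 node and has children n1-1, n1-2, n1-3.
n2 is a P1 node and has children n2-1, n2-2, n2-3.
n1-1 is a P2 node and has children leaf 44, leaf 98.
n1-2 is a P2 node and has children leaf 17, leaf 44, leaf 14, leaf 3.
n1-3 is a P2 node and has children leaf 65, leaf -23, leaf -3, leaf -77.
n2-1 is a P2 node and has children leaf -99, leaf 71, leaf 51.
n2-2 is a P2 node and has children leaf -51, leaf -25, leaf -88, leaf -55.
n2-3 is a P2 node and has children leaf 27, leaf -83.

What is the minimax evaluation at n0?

n1-1 (P2): min(44, 98) = 44
n1-2 (P2): min(17, 44, 14, 3) = 3
n1-3 (P2): min(65, -23, -3, -77) = -77
n1 (P1): max(44, 3, -77) = 44
n2-1 (P2): min(-99, 71, 51) = -99
n2-2 (P2): min(-51, -25, -88, -55) = -88
n2-3 (P2): min(27, -83) = -83
n2 (P1): max(-99, -88, -83) = -83
n0 (P2): min(44, -83) = -83

-83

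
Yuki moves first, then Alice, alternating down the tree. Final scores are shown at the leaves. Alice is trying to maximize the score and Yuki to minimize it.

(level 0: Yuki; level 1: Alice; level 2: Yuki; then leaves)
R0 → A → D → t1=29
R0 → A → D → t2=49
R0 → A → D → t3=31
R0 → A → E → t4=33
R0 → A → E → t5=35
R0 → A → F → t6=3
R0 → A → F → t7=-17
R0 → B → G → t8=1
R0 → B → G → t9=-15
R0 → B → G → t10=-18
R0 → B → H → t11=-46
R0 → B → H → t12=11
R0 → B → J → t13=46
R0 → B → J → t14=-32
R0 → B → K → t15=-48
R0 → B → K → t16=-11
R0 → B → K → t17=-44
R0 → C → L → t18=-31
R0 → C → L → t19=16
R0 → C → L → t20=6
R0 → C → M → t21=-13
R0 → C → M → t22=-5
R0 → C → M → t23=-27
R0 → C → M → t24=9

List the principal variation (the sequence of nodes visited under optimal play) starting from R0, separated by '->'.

R0 -> C -> M -> t23

D (Yuki): min(29, 49, 31) = 29
E (Yuki): min(33, 35) = 33
F (Yuki): min(3, -17) = -17
A (Alice): max(29, 33, -17) = 33
G (Yuki): min(1, -15, -18) = -18
H (Yuki): min(-46, 11) = -46
J (Yuki): min(46, -32) = -32
K (Yuki): min(-48, -11, -44) = -48
B (Alice): max(-18, -46, -32, -48) = -18
L (Yuki): min(-31, 16, 6) = -31
M (Yuki): min(-13, -5, -27, 9) = -27
C (Alice): max(-31, -27) = -27
R0 (Yuki): min(33, -18, -27) = -27
At R0, Yuki picks C (lowest: -27).
At C, Alice picks M (highest: -27).
At M, Yuki picks t23 (lowest: -27).
Terminal value -27.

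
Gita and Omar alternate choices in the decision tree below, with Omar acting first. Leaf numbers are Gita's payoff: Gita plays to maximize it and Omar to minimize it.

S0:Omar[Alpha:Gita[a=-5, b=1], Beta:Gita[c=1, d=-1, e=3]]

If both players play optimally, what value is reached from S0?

1

Alpha (Gita): max(-5, 1) = 1
Beta (Gita): max(1, -1, 3) = 3
S0 (Omar): min(1, 3) = 1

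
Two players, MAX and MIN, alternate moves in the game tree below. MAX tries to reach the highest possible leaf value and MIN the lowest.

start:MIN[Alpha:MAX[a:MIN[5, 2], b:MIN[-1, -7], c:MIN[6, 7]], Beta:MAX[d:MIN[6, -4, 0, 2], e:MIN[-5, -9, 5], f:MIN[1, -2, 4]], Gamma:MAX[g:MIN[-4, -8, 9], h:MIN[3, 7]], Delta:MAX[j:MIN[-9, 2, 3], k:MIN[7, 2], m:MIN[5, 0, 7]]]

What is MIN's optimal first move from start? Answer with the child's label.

Beta

a (MIN): min(5, 2) = 2
b (MIN): min(-1, -7) = -7
c (MIN): min(6, 7) = 6
Alpha (MAX): max(2, -7, 6) = 6
d (MIN): min(6, -4, 0, 2) = -4
e (MIN): min(-5, -9, 5) = -9
f (MIN): min(1, -2, 4) = -2
Beta (MAX): max(-4, -9, -2) = -2
g (MIN): min(-4, -8, 9) = -8
h (MIN): min(3, 7) = 3
Gamma (MAX): max(-8, 3) = 3
j (MIN): min(-9, 2, 3) = -9
k (MIN): min(7, 2) = 2
m (MIN): min(5, 0, 7) = 0
Delta (MAX): max(-9, 2, 0) = 2
start (MIN): min(6, -2, 3, 2) = -2
MIN at start wants the lowest of {Alpha=6, Beta=-2, Gamma=3, Delta=2}, so chooses Beta.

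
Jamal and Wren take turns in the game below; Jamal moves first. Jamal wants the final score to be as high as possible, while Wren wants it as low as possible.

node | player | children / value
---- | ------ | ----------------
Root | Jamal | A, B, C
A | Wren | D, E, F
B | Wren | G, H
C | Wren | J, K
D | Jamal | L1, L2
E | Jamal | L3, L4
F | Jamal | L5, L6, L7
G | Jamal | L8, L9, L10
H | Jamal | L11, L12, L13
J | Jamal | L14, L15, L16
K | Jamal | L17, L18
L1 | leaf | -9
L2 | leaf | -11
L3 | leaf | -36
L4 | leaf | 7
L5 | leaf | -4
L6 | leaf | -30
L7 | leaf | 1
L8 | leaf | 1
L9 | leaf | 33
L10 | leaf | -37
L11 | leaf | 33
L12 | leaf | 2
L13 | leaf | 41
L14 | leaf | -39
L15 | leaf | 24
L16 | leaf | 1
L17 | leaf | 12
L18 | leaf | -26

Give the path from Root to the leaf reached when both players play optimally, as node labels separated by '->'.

Root -> B -> G -> L9

D (Jamal): max(-9, -11) = -9
E (Jamal): max(-36, 7) = 7
F (Jamal): max(-4, -30, 1) = 1
A (Wren): min(-9, 7, 1) = -9
G (Jamal): max(1, 33, -37) = 33
H (Jamal): max(33, 2, 41) = 41
B (Wren): min(33, 41) = 33
J (Jamal): max(-39, 24, 1) = 24
K (Jamal): max(12, -26) = 12
C (Wren): min(24, 12) = 12
Root (Jamal): max(-9, 33, 12) = 33
At Root, Jamal picks B (highest: 33).
At B, Wren picks G (lowest: 33).
At G, Jamal picks L9 (highest: 33).
Terminal value 33.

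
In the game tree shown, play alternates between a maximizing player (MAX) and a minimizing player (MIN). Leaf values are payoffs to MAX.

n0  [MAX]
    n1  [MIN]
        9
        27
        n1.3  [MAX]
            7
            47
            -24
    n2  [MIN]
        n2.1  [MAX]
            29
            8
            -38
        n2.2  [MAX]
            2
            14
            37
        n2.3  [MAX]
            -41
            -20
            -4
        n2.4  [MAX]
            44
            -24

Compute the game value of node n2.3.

-4

n2.3 (MAX): max(-41, -20, -4) = -4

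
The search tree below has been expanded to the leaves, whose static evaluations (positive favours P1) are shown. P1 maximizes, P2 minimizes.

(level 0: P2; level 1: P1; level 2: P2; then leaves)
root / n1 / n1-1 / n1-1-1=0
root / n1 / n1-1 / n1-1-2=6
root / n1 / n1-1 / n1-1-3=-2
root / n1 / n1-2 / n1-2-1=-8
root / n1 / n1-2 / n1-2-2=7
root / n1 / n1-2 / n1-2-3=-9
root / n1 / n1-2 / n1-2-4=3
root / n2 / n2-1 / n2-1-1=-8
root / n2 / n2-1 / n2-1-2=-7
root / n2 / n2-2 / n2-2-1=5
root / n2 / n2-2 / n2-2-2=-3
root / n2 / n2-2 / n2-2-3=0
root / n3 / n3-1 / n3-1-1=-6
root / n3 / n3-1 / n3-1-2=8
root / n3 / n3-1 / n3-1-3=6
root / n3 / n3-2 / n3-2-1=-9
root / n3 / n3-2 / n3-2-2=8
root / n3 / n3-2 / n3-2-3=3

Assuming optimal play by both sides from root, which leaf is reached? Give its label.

n1-1 (P2): min(0, 6, -2) = -2
n1-2 (P2): min(-8, 7, -9, 3) = -9
n1 (P1): max(-2, -9) = -2
n2-1 (P2): min(-8, -7) = -8
n2-2 (P2): min(5, -3, 0) = -3
n2 (P1): max(-8, -3) = -3
n3-1 (P2): min(-6, 8, 6) = -6
n3-2 (P2): min(-9, 8, 3) = -9
n3 (P1): max(-6, -9) = -6
root (P2): min(-2, -3, -6) = -6
At root, P2 picks n3 (lowest: -6).
At n3, P1 picks n3-1 (highest: -6).
At n3-1, P2 picks n3-1-1 (lowest: -6).
Terminal value -6.

n3-1-1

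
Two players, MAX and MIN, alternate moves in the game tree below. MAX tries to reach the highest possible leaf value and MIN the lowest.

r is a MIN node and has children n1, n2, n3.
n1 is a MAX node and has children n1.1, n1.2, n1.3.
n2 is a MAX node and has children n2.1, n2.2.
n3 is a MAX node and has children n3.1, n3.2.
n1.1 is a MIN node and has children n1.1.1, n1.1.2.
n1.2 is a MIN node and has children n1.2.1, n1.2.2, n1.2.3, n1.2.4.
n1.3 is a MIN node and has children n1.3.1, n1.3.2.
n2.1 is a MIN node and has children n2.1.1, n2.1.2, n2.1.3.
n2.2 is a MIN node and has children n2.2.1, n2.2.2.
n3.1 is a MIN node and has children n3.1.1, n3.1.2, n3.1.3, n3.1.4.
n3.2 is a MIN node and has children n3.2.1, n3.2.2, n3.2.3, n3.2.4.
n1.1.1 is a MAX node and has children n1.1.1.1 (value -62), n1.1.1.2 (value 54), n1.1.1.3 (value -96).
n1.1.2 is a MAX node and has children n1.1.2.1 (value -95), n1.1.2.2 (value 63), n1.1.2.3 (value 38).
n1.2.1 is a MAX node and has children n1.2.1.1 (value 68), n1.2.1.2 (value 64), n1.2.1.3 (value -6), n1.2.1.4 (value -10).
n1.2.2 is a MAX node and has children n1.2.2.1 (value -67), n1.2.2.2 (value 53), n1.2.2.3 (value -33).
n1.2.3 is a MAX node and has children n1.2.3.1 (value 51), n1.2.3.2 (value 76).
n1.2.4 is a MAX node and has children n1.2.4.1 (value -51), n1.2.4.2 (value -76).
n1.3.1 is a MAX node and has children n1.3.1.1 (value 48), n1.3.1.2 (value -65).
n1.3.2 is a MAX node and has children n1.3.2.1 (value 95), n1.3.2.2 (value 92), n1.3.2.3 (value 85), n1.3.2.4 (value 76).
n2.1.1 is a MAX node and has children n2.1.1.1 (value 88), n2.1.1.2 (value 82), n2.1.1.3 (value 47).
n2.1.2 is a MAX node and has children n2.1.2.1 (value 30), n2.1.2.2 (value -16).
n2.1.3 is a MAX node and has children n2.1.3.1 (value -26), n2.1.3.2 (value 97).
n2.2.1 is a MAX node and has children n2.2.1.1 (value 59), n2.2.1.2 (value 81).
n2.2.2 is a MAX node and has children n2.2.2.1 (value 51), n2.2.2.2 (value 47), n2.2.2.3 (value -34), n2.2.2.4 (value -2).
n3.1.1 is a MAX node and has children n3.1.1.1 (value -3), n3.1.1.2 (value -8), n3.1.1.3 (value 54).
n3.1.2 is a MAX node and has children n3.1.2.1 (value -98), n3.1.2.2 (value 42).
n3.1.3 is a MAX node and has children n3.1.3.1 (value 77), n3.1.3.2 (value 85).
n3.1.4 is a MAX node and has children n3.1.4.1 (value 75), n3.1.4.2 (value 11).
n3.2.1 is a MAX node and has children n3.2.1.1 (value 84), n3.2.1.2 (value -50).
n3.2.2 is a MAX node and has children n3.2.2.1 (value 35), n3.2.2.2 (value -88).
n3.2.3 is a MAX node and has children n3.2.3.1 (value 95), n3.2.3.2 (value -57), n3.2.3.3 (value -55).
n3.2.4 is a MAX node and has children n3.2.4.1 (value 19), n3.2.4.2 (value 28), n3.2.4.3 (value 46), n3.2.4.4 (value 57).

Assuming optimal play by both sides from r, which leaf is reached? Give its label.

n1.1.1 (MAX): max(-62, 54, -96) = 54
n1.1.2 (MAX): max(-95, 63, 38) = 63
n1.1 (MIN): min(54, 63) = 54
n1.2.1 (MAX): max(68, 64, -6, -10) = 68
n1.2.2 (MAX): max(-67, 53, -33) = 53
n1.2.3 (MAX): max(51, 76) = 76
n1.2.4 (MAX): max(-51, -76) = -51
n1.2 (MIN): min(68, 53, 76, -51) = -51
n1.3.1 (MAX): max(48, -65) = 48
n1.3.2 (MAX): max(95, 92, 85, 76) = 95
n1.3 (MIN): min(48, 95) = 48
n1 (MAX): max(54, -51, 48) = 54
n2.1.1 (MAX): max(88, 82, 47) = 88
n2.1.2 (MAX): max(30, -16) = 30
n2.1.3 (MAX): max(-26, 97) = 97
n2.1 (MIN): min(88, 30, 97) = 30
n2.2.1 (MAX): max(59, 81) = 81
n2.2.2 (MAX): max(51, 47, -34, -2) = 51
n2.2 (MIN): min(81, 51) = 51
n2 (MAX): max(30, 51) = 51
n3.1.1 (MAX): max(-3, -8, 54) = 54
n3.1.2 (MAX): max(-98, 42) = 42
n3.1.3 (MAX): max(77, 85) = 85
n3.1.4 (MAX): max(75, 11) = 75
n3.1 (MIN): min(54, 42, 85, 75) = 42
n3.2.1 (MAX): max(84, -50) = 84
n3.2.2 (MAX): max(35, -88) = 35
n3.2.3 (MAX): max(95, -57, -55) = 95
n3.2.4 (MAX): max(19, 28, 46, 57) = 57
n3.2 (MIN): min(84, 35, 95, 57) = 35
n3 (MAX): max(42, 35) = 42
r (MIN): min(54, 51, 42) = 42
At r, MIN picks n3 (lowest: 42).
At n3, MAX picks n3.1 (highest: 42).
At n3.1, MIN picks n3.1.2 (lowest: 42).
At n3.1.2, MAX picks n3.1.2.2 (highest: 42).
Terminal value 42.

n3.1.2.2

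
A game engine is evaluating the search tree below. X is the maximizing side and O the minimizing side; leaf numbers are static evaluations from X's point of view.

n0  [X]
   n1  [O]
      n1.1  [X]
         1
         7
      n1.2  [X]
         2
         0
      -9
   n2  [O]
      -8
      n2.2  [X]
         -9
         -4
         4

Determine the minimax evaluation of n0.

-8

n1.1 (X): max(1, 7) = 7
n1.2 (X): max(2, 0) = 2
n1 (O): min(7, 2, -9) = -9
n2.2 (X): max(-9, -4, 4) = 4
n2 (O): min(-8, 4) = -8
n0 (X): max(-9, -8) = -8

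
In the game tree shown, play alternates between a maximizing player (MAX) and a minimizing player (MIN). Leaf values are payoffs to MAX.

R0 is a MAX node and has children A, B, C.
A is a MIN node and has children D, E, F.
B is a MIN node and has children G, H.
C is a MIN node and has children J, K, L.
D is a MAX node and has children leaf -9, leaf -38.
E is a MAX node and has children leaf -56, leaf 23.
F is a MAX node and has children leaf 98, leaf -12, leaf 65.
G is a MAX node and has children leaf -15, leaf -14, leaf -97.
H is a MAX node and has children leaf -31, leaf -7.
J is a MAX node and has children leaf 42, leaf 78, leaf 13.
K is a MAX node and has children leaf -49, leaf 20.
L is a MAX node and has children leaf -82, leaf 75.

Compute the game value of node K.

20

K (MAX): max(-49, 20) = 20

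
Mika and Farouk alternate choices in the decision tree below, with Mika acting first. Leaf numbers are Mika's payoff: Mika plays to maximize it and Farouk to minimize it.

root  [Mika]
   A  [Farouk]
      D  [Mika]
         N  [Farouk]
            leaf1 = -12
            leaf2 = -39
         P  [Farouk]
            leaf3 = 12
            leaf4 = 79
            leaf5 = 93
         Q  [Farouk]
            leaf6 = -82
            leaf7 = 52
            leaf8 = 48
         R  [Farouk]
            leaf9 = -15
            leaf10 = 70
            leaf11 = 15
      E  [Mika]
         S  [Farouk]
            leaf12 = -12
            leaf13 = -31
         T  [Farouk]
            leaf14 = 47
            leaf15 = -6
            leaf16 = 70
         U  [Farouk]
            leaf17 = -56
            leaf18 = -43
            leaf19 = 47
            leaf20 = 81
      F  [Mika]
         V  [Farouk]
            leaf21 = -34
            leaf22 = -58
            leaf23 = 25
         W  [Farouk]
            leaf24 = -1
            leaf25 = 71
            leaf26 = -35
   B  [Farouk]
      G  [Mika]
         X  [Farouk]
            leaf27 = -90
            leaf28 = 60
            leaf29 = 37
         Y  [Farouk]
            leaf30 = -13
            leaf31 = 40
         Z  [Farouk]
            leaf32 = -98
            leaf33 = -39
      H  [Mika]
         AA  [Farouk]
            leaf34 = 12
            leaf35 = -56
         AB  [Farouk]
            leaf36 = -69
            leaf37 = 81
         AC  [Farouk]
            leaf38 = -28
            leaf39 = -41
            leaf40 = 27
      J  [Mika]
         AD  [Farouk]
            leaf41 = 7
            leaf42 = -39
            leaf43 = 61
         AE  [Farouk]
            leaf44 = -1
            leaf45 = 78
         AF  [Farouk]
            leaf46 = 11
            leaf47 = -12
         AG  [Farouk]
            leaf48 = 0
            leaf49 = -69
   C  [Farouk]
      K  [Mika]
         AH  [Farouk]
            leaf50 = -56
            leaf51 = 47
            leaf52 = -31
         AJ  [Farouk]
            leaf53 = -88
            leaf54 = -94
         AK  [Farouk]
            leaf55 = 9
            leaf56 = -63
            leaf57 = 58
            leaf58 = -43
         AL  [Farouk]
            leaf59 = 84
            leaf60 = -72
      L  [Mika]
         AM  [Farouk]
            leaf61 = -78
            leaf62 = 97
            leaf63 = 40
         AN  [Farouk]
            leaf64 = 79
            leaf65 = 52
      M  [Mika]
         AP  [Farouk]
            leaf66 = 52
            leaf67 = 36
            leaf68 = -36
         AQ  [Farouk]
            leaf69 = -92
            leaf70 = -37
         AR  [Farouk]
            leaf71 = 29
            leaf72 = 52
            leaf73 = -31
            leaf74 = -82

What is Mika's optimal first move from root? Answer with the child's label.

A

N (Farouk): min(-12, -39) = -39
P (Farouk): min(12, 79, 93) = 12
Q (Farouk): min(-82, 52, 48) = -82
R (Farouk): min(-15, 70, 15) = -15
D (Mika): max(-39, 12, -82, -15) = 12
S (Farouk): min(-12, -31) = -31
T (Farouk): min(47, -6, 70) = -6
U (Farouk): min(-56, -43, 47, 81) = -56
E (Mika): max(-31, -6, -56) = -6
V (Farouk): min(-34, -58, 25) = -58
W (Farouk): min(-1, 71, -35) = -35
F (Mika): max(-58, -35) = -35
A (Farouk): min(12, -6, -35) = -35
X (Farouk): min(-90, 60, 37) = -90
Y (Farouk): min(-13, 40) = -13
Z (Farouk): min(-98, -39) = -98
G (Mika): max(-90, -13, -98) = -13
AA (Farouk): min(12, -56) = -56
AB (Farouk): min(-69, 81) = -69
AC (Farouk): min(-28, -41, 27) = -41
H (Mika): max(-56, -69, -41) = -41
AD (Farouk): min(7, -39, 61) = -39
AE (Farouk): min(-1, 78) = -1
AF (Farouk): min(11, -12) = -12
AG (Farouk): min(0, -69) = -69
J (Mika): max(-39, -1, -12, -69) = -1
B (Farouk): min(-13, -41, -1) = -41
AH (Farouk): min(-56, 47, -31) = -56
AJ (Farouk): min(-88, -94) = -94
AK (Farouk): min(9, -63, 58, -43) = -63
AL (Farouk): min(84, -72) = -72
K (Mika): max(-56, -94, -63, -72) = -56
AM (Farouk): min(-78, 97, 40) = -78
AN (Farouk): min(79, 52) = 52
L (Mika): max(-78, 52) = 52
AP (Farouk): min(52, 36, -36) = -36
AQ (Farouk): min(-92, -37) = -92
AR (Farouk): min(29, 52, -31, -82) = -82
M (Mika): max(-36, -92, -82) = -36
C (Farouk): min(-56, 52, -36) = -56
root (Mika): max(-35, -41, -56) = -35
Mika at root wants the highest of {A=-35, B=-41, C=-56}, so chooses A.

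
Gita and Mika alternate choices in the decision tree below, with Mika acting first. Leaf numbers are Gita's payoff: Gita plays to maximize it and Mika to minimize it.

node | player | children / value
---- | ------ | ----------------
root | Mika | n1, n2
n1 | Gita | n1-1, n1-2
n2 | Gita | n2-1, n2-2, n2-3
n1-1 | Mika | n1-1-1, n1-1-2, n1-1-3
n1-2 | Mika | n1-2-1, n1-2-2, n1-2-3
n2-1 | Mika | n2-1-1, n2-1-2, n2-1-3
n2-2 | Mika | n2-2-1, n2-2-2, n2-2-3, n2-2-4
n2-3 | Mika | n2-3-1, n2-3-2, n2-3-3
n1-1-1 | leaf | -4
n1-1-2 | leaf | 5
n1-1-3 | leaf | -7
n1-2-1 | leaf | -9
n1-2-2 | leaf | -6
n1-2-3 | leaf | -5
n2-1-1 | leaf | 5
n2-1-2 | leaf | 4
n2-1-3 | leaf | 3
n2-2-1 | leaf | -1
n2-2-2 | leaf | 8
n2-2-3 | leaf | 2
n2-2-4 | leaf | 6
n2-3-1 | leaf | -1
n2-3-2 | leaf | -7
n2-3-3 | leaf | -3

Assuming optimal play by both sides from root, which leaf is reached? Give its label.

n1-1 (Mika): min(-4, 5, -7) = -7
n1-2 (Mika): min(-9, -6, -5) = -9
n1 (Gita): max(-7, -9) = -7
n2-1 (Mika): min(5, 4, 3) = 3
n2-2 (Mika): min(-1, 8, 2, 6) = -1
n2-3 (Mika): min(-1, -7, -3) = -7
n2 (Gita): max(3, -1, -7) = 3
root (Mika): min(-7, 3) = -7
At root, Mika picks n1 (lowest: -7).
At n1, Gita picks n1-1 (highest: -7).
At n1-1, Mika picks n1-1-3 (lowest: -7).
Terminal value -7.

n1-1-3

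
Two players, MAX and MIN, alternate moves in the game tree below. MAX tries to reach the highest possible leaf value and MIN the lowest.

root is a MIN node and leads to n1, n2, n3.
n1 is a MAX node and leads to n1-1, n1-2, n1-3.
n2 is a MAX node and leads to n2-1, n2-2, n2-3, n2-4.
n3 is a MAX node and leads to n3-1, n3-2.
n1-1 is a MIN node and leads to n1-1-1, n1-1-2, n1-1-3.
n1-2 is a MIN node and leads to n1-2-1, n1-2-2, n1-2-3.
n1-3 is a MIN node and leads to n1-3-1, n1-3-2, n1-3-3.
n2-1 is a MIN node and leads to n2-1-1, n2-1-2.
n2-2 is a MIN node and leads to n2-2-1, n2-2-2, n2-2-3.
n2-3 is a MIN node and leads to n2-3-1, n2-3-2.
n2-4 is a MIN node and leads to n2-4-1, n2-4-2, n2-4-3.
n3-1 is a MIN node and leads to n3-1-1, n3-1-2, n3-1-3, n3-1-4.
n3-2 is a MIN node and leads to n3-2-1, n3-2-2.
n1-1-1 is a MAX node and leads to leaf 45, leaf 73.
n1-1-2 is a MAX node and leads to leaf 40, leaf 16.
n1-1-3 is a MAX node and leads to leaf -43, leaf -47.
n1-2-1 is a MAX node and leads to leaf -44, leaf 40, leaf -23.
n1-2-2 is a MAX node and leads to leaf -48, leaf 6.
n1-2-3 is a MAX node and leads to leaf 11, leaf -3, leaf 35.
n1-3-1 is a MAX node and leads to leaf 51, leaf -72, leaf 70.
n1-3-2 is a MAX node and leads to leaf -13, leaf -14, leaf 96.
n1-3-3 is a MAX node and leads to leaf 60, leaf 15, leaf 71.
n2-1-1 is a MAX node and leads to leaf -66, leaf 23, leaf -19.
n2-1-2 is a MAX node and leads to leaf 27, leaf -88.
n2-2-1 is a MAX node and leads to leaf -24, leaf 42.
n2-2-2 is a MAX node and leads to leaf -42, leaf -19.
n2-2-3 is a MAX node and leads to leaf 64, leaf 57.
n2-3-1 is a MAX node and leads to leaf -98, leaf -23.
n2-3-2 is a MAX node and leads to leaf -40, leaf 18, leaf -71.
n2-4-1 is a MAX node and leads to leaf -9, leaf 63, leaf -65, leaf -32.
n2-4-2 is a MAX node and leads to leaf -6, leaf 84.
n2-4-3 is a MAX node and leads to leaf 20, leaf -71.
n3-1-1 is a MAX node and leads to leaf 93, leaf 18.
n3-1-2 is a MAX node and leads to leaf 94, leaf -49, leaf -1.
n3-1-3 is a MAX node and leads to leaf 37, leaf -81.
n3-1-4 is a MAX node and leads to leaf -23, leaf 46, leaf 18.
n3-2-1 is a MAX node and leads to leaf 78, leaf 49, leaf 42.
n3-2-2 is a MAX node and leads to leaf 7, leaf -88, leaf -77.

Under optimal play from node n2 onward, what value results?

23

n2-1-1 (MAX): max(-66, 23, -19) = 23
n2-1-2 (MAX): max(27, -88) = 27
n2-1 (MIN): min(23, 27) = 23
n2-2-1 (MAX): max(-24, 42) = 42
n2-2-2 (MAX): max(-42, -19) = -19
n2-2-3 (MAX): max(64, 57) = 64
n2-2 (MIN): min(42, -19, 64) = -19
n2-3-1 (MAX): max(-98, -23) = -23
n2-3-2 (MAX): max(-40, 18, -71) = 18
n2-3 (MIN): min(-23, 18) = -23
n2-4-1 (MAX): max(-9, 63, -65, -32) = 63
n2-4-2 (MAX): max(-6, 84) = 84
n2-4-3 (MAX): max(20, -71) = 20
n2-4 (MIN): min(63, 84, 20) = 20
n2 (MAX): max(23, -19, -23, 20) = 23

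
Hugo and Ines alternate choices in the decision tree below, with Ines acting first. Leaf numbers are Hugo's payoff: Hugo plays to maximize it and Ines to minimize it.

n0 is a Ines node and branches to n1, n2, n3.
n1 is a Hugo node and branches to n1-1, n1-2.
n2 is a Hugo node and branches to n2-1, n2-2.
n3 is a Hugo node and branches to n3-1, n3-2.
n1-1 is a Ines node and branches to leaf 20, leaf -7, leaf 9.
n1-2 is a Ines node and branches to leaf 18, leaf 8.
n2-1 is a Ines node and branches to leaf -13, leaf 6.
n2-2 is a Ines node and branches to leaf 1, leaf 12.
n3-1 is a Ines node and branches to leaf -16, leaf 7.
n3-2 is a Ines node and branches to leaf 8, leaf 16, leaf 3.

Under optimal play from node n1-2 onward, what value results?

n1-2 (Ines): min(18, 8) = 8

8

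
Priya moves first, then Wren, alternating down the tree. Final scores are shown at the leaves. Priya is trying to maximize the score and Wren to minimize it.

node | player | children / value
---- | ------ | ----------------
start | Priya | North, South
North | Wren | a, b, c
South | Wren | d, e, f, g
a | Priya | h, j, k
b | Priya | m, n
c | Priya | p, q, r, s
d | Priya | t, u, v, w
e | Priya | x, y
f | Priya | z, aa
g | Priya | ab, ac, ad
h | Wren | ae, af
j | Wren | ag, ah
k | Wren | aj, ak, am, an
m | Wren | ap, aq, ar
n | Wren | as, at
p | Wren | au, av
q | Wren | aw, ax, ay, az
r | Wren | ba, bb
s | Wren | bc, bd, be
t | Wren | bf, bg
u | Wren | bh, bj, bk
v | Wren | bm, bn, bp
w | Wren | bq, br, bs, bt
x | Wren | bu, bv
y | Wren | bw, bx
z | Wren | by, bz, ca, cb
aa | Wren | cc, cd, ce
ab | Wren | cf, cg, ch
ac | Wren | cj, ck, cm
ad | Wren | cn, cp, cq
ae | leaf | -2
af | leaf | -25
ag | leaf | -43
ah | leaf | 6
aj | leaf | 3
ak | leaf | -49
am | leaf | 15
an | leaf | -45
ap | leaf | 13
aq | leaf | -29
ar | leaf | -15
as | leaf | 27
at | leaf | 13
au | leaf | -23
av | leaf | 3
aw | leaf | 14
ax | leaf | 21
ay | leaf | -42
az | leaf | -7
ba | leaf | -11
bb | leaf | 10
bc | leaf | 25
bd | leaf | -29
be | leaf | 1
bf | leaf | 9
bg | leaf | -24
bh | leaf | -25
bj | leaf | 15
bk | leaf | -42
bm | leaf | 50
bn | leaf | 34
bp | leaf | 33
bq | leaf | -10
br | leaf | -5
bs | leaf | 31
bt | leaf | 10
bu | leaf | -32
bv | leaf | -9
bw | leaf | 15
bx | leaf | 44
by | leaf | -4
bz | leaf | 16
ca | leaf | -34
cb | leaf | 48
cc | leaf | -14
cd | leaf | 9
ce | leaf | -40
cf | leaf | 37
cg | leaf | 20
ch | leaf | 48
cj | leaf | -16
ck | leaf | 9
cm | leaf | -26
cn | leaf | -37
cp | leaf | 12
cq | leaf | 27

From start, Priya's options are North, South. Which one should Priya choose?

h (Wren): min(-2, -25) = -25
j (Wren): min(-43, 6) = -43
k (Wren): min(3, -49, 15, -45) = -49
a (Priya): max(-25, -43, -49) = -25
m (Wren): min(13, -29, -15) = -29
n (Wren): min(27, 13) = 13
b (Priya): max(-29, 13) = 13
p (Wren): min(-23, 3) = -23
q (Wren): min(14, 21, -42, -7) = -42
r (Wren): min(-11, 10) = -11
s (Wren): min(25, -29, 1) = -29
c (Priya): max(-23, -42, -11, -29) = -11
North (Wren): min(-25, 13, -11) = -25
t (Wren): min(9, -24) = -24
u (Wren): min(-25, 15, -42) = -42
v (Wren): min(50, 34, 33) = 33
w (Wren): min(-10, -5, 31, 10) = -10
d (Priya): max(-24, -42, 33, -10) = 33
x (Wren): min(-32, -9) = -32
y (Wren): min(15, 44) = 15
e (Priya): max(-32, 15) = 15
z (Wren): min(-4, 16, -34, 48) = -34
aa (Wren): min(-14, 9, -40) = -40
f (Priya): max(-34, -40) = -34
ab (Wren): min(37, 20, 48) = 20
ac (Wren): min(-16, 9, -26) = -26
ad (Wren): min(-37, 12, 27) = -37
g (Priya): max(20, -26, -37) = 20
South (Wren): min(33, 15, -34, 20) = -34
start (Priya): max(-25, -34) = -25
Priya at start wants the highest of {North=-25, South=-34}, so chooses North.

North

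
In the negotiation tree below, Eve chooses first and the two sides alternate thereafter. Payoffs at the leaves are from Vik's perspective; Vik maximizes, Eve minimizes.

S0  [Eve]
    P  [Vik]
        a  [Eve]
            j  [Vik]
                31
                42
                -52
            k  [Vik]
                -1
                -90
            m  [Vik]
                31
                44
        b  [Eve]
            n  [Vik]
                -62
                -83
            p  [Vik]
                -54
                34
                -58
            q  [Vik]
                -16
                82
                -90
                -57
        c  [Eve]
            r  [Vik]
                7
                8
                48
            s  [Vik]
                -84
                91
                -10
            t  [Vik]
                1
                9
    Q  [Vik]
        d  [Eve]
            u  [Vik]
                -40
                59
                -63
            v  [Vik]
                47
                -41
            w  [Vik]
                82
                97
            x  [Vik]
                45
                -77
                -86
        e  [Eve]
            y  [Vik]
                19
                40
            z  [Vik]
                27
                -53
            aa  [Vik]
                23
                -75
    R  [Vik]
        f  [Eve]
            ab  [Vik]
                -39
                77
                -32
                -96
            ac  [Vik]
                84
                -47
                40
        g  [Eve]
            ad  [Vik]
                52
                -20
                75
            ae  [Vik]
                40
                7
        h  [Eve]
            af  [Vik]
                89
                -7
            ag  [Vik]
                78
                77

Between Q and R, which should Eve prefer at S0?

Q

u (Vik): max(-40, 59, -63) = 59
v (Vik): max(47, -41) = 47
w (Vik): max(82, 97) = 97
x (Vik): max(45, -77, -86) = 45
d (Eve): min(59, 47, 97, 45) = 45
y (Vik): max(19, 40) = 40
z (Vik): max(27, -53) = 27
aa (Vik): max(23, -75) = 23
e (Eve): min(40, 27, 23) = 23
Q (Vik): max(45, 23) = 45
ab (Vik): max(-39, 77, -32, -96) = 77
ac (Vik): max(84, -47, 40) = 84
f (Eve): min(77, 84) = 77
ad (Vik): max(52, -20, 75) = 75
ae (Vik): max(40, 7) = 40
g (Eve): min(75, 40) = 40
af (Vik): max(89, -7) = 89
ag (Vik): max(78, 77) = 78
h (Eve): min(89, 78) = 78
R (Vik): max(77, 40, 78) = 78
Eve prefers the lower value; Q=45, R=78. Q is better since 45 < 78.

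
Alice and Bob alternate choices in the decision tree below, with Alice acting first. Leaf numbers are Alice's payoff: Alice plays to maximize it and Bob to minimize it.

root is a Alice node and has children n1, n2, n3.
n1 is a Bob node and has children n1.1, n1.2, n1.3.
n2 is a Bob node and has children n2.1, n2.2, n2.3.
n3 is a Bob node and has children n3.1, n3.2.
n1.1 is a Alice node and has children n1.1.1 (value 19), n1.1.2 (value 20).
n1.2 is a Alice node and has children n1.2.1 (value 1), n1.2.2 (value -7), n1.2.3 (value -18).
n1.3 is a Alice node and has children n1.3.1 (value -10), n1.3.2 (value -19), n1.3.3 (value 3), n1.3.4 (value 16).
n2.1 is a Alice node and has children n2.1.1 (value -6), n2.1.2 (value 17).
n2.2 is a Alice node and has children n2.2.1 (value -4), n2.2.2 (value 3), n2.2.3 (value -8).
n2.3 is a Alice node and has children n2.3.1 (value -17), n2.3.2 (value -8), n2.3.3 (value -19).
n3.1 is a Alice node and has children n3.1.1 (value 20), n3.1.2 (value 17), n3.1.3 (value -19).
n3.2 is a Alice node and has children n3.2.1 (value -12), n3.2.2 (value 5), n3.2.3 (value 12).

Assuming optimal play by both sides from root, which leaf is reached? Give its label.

n3.2.3

n1.1 (Alice): max(19, 20) = 20
n1.2 (Alice): max(1, -7, -18) = 1
n1.3 (Alice): max(-10, -19, 3, 16) = 16
n1 (Bob): min(20, 1, 16) = 1
n2.1 (Alice): max(-6, 17) = 17
n2.2 (Alice): max(-4, 3, -8) = 3
n2.3 (Alice): max(-17, -8, -19) = -8
n2 (Bob): min(17, 3, -8) = -8
n3.1 (Alice): max(20, 17, -19) = 20
n3.2 (Alice): max(-12, 5, 12) = 12
n3 (Bob): min(20, 12) = 12
root (Alice): max(1, -8, 12) = 12
At root, Alice picks n3 (highest: 12).
At n3, Bob picks n3.2 (lowest: 12).
At n3.2, Alice picks n3.2.3 (highest: 12).
Terminal value 12.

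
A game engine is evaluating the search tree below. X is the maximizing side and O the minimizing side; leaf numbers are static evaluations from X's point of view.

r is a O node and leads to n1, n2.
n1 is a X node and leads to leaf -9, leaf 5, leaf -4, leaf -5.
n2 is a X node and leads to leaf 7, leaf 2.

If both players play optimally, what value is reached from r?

5

n1 (X): max(-9, 5, -4, -5) = 5
n2 (X): max(7, 2) = 7
r (O): min(5, 7) = 5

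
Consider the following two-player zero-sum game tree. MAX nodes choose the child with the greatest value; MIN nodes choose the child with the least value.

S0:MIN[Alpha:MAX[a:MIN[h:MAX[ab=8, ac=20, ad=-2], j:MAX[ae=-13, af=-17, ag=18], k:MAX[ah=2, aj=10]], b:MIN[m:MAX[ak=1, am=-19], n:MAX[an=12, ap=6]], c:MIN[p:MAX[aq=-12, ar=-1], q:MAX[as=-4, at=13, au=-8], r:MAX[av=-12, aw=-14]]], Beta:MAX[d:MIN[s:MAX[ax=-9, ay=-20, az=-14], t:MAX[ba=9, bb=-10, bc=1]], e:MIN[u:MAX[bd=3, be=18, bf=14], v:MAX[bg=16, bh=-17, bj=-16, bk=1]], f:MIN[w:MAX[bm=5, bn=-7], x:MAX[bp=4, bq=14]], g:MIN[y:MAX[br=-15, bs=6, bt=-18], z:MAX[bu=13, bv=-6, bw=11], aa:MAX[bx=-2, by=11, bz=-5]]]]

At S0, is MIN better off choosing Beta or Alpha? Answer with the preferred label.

s (MAX): max(-9, -20, -14) = -9
t (MAX): max(9, -10, 1) = 9
d (MIN): min(-9, 9) = -9
u (MAX): max(3, 18, 14) = 18
v (MAX): max(16, -17, -16, 1) = 16
e (MIN): min(18, 16) = 16
w (MAX): max(5, -7) = 5
x (MAX): max(4, 14) = 14
f (MIN): min(5, 14) = 5
y (MAX): max(-15, 6, -18) = 6
z (MAX): max(13, -6, 11) = 13
aa (MAX): max(-2, 11, -5) = 11
g (MIN): min(6, 13, 11) = 6
Beta (MAX): max(-9, 16, 5, 6) = 16
h (MAX): max(8, 20, -2) = 20
j (MAX): max(-13, -17, 18) = 18
k (MAX): max(2, 10) = 10
a (MIN): min(20, 18, 10) = 10
m (MAX): max(1, -19) = 1
n (MAX): max(12, 6) = 12
b (MIN): min(1, 12) = 1
p (MAX): max(-12, -1) = -1
q (MAX): max(-4, 13, -8) = 13
r (MAX): max(-12, -14) = -12
c (MIN): min(-1, 13, -12) = -12
Alpha (MAX): max(10, 1, -12) = 10
MIN prefers the lower value; Beta=16, Alpha=10. Alpha is better since 10 < 16.

Alpha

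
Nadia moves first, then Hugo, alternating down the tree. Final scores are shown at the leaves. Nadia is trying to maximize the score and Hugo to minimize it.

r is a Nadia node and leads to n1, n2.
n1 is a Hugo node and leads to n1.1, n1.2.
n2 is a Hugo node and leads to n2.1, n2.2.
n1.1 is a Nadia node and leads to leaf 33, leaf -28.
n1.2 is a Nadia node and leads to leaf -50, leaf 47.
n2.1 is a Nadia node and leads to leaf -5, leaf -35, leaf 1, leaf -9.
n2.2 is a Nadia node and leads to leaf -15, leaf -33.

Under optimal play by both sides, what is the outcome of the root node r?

33

n1.1 (Nadia): max(33, -28) = 33
n1.2 (Nadia): max(-50, 47) = 47
n1 (Hugo): min(33, 47) = 33
n2.1 (Nadia): max(-5, -35, 1, -9) = 1
n2.2 (Nadia): max(-15, -33) = -15
n2 (Hugo): min(1, -15) = -15
r (Nadia): max(33, -15) = 33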